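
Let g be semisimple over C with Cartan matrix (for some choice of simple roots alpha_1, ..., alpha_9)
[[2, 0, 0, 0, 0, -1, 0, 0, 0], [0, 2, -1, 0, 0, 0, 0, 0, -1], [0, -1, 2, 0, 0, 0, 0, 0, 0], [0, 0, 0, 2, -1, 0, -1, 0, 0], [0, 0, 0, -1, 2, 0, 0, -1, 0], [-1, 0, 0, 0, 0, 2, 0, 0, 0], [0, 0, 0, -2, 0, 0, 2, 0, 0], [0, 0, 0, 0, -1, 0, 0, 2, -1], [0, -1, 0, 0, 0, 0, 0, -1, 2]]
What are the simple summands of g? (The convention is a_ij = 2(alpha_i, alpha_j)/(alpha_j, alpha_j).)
The diagram associated to this matrix has two connected components: the simple roots {alpha_1, alpha_6} form a chain of 2 nodes with single edges (A_2), and {alpha_2, alpha_3, alpha_4, alpha_5, alpha_7, alpha_8, alpha_9} form a chain of 7 nodes with a double edge at one end; the terminal node there is the unique long simple root (C_7). A semisimple Lie algebra decomposes uniquely as the direct sum of simple ideals, one per connected component of its Dynkin diagram, so g ≅ A_2 ⊕ C_7 (dimension 8 + 105 = 113).

A2 + C7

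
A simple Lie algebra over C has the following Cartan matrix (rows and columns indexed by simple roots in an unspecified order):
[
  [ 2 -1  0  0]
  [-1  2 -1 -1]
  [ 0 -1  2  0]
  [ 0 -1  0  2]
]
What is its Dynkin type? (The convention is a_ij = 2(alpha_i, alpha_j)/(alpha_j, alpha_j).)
D_4

The matrix has rank 4 with 2's on the diagonal. Reading the off-diagonal entries as Dynkin edges (a single edge where a_ij = a_ji = -1; a double or triple edge where a_ij * a_ji = 2 or 3), the diagram is a chain of 2 nodes with a fork of two nodes at one end (D_4). One simple-root ordering that puts it in standard form is (alpha_3, alpha_2, alpha_4, alpha_1). So the algebra is type D_4, i.e. so(8).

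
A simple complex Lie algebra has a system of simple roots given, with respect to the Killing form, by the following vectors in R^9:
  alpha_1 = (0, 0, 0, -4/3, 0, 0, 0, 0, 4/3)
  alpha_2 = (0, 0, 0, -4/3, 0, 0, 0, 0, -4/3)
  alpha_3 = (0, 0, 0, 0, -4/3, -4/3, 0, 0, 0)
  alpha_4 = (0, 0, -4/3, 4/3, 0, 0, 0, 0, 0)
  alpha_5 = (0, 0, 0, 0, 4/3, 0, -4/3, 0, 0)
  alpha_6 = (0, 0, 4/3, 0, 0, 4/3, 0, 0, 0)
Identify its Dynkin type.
Compute the Cartan integers a_ij = 2(alpha_i, alpha_j)/(alpha_j, alpha_j); the resulting 6x6 Cartan matrix is
[[2, 0, 0, -1, 0, 0], [0, 2, 0, -1, 0, 0], [0, 0, 2, 0, -1, -1], [-1, -1, 0, 2, 0, -1], [0, 0, -1, 0, 2, 0], [0, 0, -1, -1, 0, 2]].
All simple roots have the same length, so the diagram is simply laced. The associated Dynkin diagram is a chain of 4 nodes with a fork of two nodes at one end (D_6), so the type is D_6 (the algebra so(12)).

D6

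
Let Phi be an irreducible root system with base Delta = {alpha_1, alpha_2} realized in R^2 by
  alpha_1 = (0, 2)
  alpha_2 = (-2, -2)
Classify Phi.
B_2 (so(5))

Compute the Cartan integers a_ij = 2(alpha_i, alpha_j)/(alpha_j, alpha_j); the resulting 2x2 Cartan matrix is
[[2, -1], [-2, 2]].
The roots have two lengths (squared-length ratio 2:1); the short ones are alpha_{1}. The associated Dynkin diagram is a chain of 2 nodes with a double edge at one end; the terminal node there is the unique short simple root (B_2), so the type is B_2 (the algebra so(5)).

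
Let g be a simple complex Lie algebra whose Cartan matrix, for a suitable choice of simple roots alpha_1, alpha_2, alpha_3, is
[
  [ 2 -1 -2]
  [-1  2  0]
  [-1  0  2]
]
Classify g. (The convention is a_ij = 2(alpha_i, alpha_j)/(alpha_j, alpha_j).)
type B_3

The matrix has rank 3 with 2's on the diagonal. Reading the off-diagonal entries as Dynkin edges (a single edge where a_ij = a_ji = -1; a double or triple edge where a_ij * a_ji = 2 or 3), the diagram is a chain of 3 nodes with a double edge at one end; the terminal node there is the unique short simple root (B_3). One simple-root ordering that puts it in standard form is (alpha_2, alpha_1, alpha_3). So the algebra is type B_3, i.e. so(7).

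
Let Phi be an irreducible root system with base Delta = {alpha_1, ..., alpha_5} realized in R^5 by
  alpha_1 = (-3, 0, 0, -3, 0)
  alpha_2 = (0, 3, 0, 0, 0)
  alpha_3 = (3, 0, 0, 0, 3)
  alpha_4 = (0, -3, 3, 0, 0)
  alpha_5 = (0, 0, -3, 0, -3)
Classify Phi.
Compute the Cartan integers a_ij = 2(alpha_i, alpha_j)/(alpha_j, alpha_j); the resulting 5x5 Cartan matrix is
[[2, 0, -1, 0, 0], [0, 2, 0, -1, 0], [-1, 0, 2, 0, -1], [0, -2, 0, 2, -1], [0, 0, -1, -1, 2]].
The roots have two lengths (squared-length ratio 2:1); the short ones are alpha_{2}. The associated Dynkin diagram is a chain of 5 nodes with a double edge at one end; the terminal node there is the unique short simple root (B_5), so the type is B_5 (the algebra so(11)).

B5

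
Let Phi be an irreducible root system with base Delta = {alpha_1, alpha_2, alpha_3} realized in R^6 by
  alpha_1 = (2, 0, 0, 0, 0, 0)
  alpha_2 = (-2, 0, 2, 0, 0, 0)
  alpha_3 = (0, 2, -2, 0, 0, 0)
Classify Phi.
Compute the Cartan integers a_ij = 2(alpha_i, alpha_j)/(alpha_j, alpha_j); the resulting 3x3 Cartan matrix is
[[2, -1, 0], [-2, 2, -1], [0, -1, 2]].
The roots have two lengths (squared-length ratio 2:1); the short ones are alpha_{1}. The associated Dynkin diagram is a chain of 3 nodes with a double edge at one end; the terminal node there is the unique short simple root (B_3), so the type is B_3 (the algebra so(7)).

B_3 (so(7))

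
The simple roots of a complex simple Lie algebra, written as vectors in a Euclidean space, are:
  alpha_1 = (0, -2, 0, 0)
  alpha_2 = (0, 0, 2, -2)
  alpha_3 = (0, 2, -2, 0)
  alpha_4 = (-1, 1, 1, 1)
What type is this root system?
F4

Compute the Cartan integers a_ij = 2(alpha_i, alpha_j)/(alpha_j, alpha_j); the resulting 4x4 Cartan matrix is
[[2, 0, -1, -1], [0, 2, -1, 0], [-2, -1, 2, 0], [-1, 0, 0, 2]].
The roots have two lengths (squared-length ratio 2:1); the short ones are alpha_{1,4}. The associated Dynkin diagram is a chain of 4 nodes with a double edge between the middle two (F_4), so the type is F_4.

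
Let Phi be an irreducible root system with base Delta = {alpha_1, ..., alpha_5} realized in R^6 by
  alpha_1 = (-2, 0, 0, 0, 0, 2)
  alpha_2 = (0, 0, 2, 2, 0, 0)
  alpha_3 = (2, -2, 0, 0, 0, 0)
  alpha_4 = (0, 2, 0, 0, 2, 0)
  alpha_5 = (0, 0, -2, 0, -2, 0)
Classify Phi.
A_5

Compute the Cartan integers a_ij = 2(alpha_i, alpha_j)/(alpha_j, alpha_j); the resulting 5x5 Cartan matrix is
[[2, 0, -1, 0, 0], [0, 2, 0, 0, -1], [-1, 0, 2, -1, 0], [0, 0, -1, 2, -1], [0, -1, 0, -1, 2]].
All simple roots have the same length, so the diagram is simply laced. The associated Dynkin diagram is a chain of 5 nodes with single edges (A_5), so the type is A_5 (the algebra sl(6)).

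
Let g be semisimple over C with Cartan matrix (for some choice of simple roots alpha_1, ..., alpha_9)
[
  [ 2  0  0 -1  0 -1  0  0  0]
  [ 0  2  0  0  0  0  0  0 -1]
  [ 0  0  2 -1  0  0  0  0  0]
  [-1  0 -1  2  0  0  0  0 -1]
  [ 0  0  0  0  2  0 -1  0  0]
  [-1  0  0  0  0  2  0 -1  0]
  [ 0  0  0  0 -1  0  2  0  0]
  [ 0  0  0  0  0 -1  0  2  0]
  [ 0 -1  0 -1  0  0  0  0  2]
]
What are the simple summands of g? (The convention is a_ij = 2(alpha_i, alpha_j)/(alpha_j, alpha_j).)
The diagram associated to this matrix has two connected components: the simple roots {alpha_5, alpha_7} form a chain of 2 nodes with single edges (A_2), and {alpha_1, alpha_2, alpha_3, alpha_4, alpha_6, alpha_8, alpha_9} form a chain of 6 nodes with one extra node attached to the third node from one end (E_7). A semisimple Lie algebra decomposes uniquely as the direct sum of simple ideals, one per connected component of its Dynkin diagram, so g ≅ A_2 ⊕ E_7 (dimension 8 + 133 = 141).

type A_2 ⊕ type E_7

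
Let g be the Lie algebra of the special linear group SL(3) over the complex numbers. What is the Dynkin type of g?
This is sl(3), which has dimension 3^2 - 1 = 8 and rank 3 - 1 = 2 (a Cartan subalgebra is the diagonal traceless matrices). In the classification of classical Lie algebras, the special linear algebra sl(n+1) has type A_n; here n = 2, so the Dynkin diagram is a chain of 2 nodes with single edges (A_2). Hence the type is A_2.

type A_2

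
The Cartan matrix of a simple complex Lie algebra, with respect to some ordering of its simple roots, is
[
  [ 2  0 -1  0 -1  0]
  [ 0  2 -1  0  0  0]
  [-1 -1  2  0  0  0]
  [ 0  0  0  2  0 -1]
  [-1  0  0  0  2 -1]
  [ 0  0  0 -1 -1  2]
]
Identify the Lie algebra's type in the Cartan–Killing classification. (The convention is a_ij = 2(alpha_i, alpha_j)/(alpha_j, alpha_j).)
The matrix has rank 6 with 2's on the diagonal. Reading the off-diagonal entries as Dynkin edges (a single edge where a_ij = a_ji = -1; a double or triple edge where a_ij * a_ji = 2 or 3), the diagram is a chain of 6 nodes with single edges (A_6). One simple-root ordering that puts it in standard form is (alpha_2, alpha_3, alpha_1, alpha_5, alpha_6, alpha_4). So the algebra is type A_6, i.e. sl(7).

A_6 (sl(7))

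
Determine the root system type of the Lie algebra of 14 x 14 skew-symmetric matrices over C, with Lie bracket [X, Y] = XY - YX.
type D_7

This is so(14) with 14 even, which has dimension 14(14-1)/2 = 91 and rank 14/2 = 7. In the classification of classical Lie algebras, the orthogonal algebra so(2n) in an even number of variables has type D_n; here n = 7, so the Dynkin diagram is a chain of 5 nodes with a fork of two nodes at one end (D_7). Hence the type is D_7.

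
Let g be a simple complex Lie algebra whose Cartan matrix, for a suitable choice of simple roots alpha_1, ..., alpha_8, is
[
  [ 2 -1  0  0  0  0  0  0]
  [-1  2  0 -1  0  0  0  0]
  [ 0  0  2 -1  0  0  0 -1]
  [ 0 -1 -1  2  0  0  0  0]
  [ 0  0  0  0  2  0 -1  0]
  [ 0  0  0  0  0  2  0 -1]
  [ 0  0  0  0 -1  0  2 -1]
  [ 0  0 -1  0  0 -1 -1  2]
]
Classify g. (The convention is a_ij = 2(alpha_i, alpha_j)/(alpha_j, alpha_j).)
type E_8

The matrix has rank 8 with 2's on the diagonal. Reading the off-diagonal entries as Dynkin edges (a single edge where a_ij = a_ji = -1; a double or triple edge where a_ij * a_ji = 2 or 3), the diagram is a chain of 7 nodes with one extra node attached to the third node from one end (E_8). One simple-root ordering that puts it in standard form is (alpha_5, alpha_6, alpha_7, alpha_8, alpha_3, alpha_4, alpha_2, alpha_1). So the algebra is type E_8.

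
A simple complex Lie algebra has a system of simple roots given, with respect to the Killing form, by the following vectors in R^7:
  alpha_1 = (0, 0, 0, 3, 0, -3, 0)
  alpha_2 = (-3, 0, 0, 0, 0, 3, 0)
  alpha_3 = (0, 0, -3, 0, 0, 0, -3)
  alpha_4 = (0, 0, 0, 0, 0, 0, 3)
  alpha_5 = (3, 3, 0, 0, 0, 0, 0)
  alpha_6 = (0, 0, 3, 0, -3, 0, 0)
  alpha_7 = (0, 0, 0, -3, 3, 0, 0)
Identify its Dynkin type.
type B_7

Compute the Cartan integers a_ij = 2(alpha_i, alpha_j)/(alpha_j, alpha_j); the resulting 7x7 Cartan matrix is
[[2, -1, 0, 0, 0, 0, -1], [-1, 2, 0, 0, -1, 0, 0], [0, 0, 2, -2, 0, -1, 0], [0, 0, -1, 2, 0, 0, 0], [0, -1, 0, 0, 2, 0, 0], [0, 0, -1, 0, 0, 2, -1], [-1, 0, 0, 0, 0, -1, 2]].
The roots have two lengths (squared-length ratio 2:1); the short ones are alpha_{4}. The associated Dynkin diagram is a chain of 7 nodes with a double edge at one end; the terminal node there is the unique short simple root (B_7), so the type is B_7 (the algebra so(15)).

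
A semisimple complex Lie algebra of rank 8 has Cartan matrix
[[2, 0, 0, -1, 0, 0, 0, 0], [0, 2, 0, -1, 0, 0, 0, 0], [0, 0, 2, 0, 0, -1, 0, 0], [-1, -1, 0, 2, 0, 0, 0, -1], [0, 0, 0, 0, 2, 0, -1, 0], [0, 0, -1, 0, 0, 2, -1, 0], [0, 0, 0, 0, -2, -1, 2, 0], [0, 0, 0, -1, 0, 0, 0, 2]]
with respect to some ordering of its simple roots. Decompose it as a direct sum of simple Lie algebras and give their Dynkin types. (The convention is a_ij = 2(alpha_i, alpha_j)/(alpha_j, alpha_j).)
B_4 ⊕ D_4

The diagram associated to this matrix has two connected components: the simple roots {alpha_3, alpha_5, alpha_6, alpha_7} form a chain of 4 nodes with a double edge at one end; the terminal node there is the unique short simple root (B_4), and {alpha_1, alpha_2, alpha_4, alpha_8} form a chain of 2 nodes with a fork of two nodes at one end (D_4). A semisimple Lie algebra decomposes uniquely as the direct sum of simple ideals, one per connected component of its Dynkin diagram, so g ≅ B_4 ⊕ D_4 (dimension 36 + 28 = 64).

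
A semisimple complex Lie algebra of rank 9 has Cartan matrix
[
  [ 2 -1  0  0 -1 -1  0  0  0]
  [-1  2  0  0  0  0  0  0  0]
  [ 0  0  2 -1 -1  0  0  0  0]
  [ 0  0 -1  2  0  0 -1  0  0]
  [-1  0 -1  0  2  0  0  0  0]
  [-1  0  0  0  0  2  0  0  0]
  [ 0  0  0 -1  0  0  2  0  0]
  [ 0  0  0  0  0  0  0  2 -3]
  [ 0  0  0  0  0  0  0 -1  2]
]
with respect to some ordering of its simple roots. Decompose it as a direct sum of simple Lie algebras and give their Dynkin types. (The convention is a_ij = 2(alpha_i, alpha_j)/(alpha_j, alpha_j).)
The diagram associated to this matrix has two connected components: the simple roots {alpha_1, alpha_2, alpha_3, alpha_4, alpha_5, alpha_6, alpha_7} form a chain of 5 nodes with a fork of two nodes at one end (D_7), and {alpha_8, alpha_9} form two nodes joined by a triple edge (G_2). A semisimple Lie algebra decomposes uniquely as the direct sum of simple ideals, one per connected component of its Dynkin diagram, so g ≅ D_7 ⊕ G_2 (dimension 91 + 14 = 105).

D_7 ⊕ G_2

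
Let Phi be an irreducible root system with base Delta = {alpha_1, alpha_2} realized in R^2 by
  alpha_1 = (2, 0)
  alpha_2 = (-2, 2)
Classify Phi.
Compute the Cartan integers a_ij = 2(alpha_i, alpha_j)/(alpha_j, alpha_j); the resulting 2x2 Cartan matrix is
[[2, -1], [-2, 2]].
The roots have two lengths (squared-length ratio 2:1); the short ones are alpha_{1}. The associated Dynkin diagram is a chain of 2 nodes with a double edge at one end; the terminal node there is the unique short simple root (B_2), so the type is B_2 (the algebra so(5)).

B_2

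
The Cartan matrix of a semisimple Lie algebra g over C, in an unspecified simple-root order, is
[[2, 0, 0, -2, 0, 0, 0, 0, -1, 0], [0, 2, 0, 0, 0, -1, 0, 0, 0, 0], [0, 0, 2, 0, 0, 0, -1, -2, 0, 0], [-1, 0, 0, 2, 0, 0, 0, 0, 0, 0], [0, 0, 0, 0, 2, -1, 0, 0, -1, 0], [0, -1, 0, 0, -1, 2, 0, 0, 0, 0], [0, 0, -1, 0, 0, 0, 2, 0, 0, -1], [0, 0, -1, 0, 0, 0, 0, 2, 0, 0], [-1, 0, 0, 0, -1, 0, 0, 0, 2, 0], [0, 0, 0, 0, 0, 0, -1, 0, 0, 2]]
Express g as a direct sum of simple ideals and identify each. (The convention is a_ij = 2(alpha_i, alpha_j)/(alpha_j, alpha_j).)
The diagram associated to this matrix has two connected components: the simple roots {alpha_3, alpha_7, alpha_8, alpha_10} form a chain of 4 nodes with a double edge at one end; the terminal node there is the unique short simple root (B_4), and {alpha_1, alpha_2, alpha_4, alpha_5, alpha_6, alpha_9} form a chain of 6 nodes with a double edge at one end; the terminal node there is the unique short simple root (B_6). A semisimple Lie algebra decomposes uniquely as the direct sum of simple ideals, one per connected component of its Dynkin diagram, so g ≅ B_4 ⊕ B_6 (dimension 36 + 78 = 114).

B4 + B6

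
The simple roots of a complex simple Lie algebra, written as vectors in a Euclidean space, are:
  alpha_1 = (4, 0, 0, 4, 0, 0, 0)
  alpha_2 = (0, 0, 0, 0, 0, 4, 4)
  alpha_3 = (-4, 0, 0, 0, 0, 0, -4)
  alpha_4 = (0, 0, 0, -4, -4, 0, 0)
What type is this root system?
A_4

Compute the Cartan integers a_ij = 2(alpha_i, alpha_j)/(alpha_j, alpha_j); the resulting 4x4 Cartan matrix is
[[2, 0, -1, -1], [0, 2, -1, 0], [-1, -1, 2, 0], [-1, 0, 0, 2]].
All simple roots have the same length, so the diagram is simply laced. The associated Dynkin diagram is a chain of 4 nodes with single edges (A_4), so the type is A_4 (the algebra sl(5)).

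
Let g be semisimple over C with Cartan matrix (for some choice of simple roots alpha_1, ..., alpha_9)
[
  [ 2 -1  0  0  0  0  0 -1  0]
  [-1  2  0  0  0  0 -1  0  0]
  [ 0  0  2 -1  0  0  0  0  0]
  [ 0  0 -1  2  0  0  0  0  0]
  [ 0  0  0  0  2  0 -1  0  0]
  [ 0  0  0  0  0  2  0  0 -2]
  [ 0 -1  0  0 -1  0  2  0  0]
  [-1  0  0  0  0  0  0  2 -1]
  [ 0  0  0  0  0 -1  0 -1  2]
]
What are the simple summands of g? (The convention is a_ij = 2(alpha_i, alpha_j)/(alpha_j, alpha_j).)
The diagram associated to this matrix has two connected components: the simple roots {alpha_3, alpha_4} form a chain of 2 nodes with single edges (A_2), and {alpha_1, alpha_2, alpha_5, alpha_6, alpha_7, alpha_8, alpha_9} form a chain of 7 nodes with a double edge at one end; the terminal node there is the unique long simple root (C_7). A semisimple Lie algebra decomposes uniquely as the direct sum of simple ideals, one per connected component of its Dynkin diagram, so g ≅ A_2 ⊕ C_7 (dimension 8 + 105 = 113).

type A_2 + type C_7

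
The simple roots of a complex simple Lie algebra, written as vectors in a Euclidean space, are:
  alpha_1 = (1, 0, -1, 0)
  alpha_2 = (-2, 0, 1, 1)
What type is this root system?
G_2

Compute the Cartan integers a_ij = 2(alpha_i, alpha_j)/(alpha_j, alpha_j); the resulting 2x2 Cartan matrix is
[[2, -1], [-3, 2]].
The roots have two lengths (squared-length ratio 3:1); the short ones are alpha_{1}. The associated Dynkin diagram is two nodes joined by a triple edge (G_2), so the type is G_2.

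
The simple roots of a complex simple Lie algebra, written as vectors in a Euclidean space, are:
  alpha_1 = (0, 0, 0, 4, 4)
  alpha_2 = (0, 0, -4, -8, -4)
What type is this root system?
Compute the Cartan integers a_ij = 2(alpha_i, alpha_j)/(alpha_j, alpha_j); the resulting 2x2 Cartan matrix is
[[2, -1], [-3, 2]].
The roots have two lengths (squared-length ratio 3:1); the short ones are alpha_{1}. The associated Dynkin diagram is two nodes joined by a triple edge (G_2), so the type is G_2.

G2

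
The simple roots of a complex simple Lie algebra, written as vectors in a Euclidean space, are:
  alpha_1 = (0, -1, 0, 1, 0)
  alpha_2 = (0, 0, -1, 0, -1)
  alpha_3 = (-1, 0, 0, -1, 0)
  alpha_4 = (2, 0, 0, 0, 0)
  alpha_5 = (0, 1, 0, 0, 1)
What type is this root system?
Compute the Cartan integers a_ij = 2(alpha_i, alpha_j)/(alpha_j, alpha_j); the resulting 5x5 Cartan matrix is
[[2, 0, -1, 0, -1], [0, 2, 0, 0, -1], [-1, 0, 2, -1, 0], [0, 0, -2, 2, 0], [-1, -1, 0, 0, 2]].
The roots have two lengths (squared-length ratio 2:1); the short ones are alpha_{1,2,3,5}. The associated Dynkin diagram is a chain of 5 nodes with a double edge at one end; the terminal node there is the unique long simple root (C_5), so the type is C_5 (the algebra sp(10)).

C_5 (sp(10))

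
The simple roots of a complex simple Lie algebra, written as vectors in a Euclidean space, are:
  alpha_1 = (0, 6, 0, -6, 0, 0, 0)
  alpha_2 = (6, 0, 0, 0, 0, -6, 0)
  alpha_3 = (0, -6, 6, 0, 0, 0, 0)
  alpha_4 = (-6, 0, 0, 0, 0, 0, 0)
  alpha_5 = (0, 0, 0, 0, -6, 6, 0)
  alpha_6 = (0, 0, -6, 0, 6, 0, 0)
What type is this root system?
Compute the Cartan integers a_ij = 2(alpha_i, alpha_j)/(alpha_j, alpha_j); the resulting 6x6 Cartan matrix is
[[2, 0, -1, 0, 0, 0], [0, 2, 0, -2, -1, 0], [-1, 0, 2, 0, 0, -1], [0, -1, 0, 2, 0, 0], [0, -1, 0, 0, 2, -1], [0, 0, -1, 0, -1, 2]].
The roots have two lengths (squared-length ratio 2:1); the short ones are alpha_{4}. The associated Dynkin diagram is a chain of 6 nodes with a double edge at one end; the terminal node there is the unique short simple root (B_6), so the type is B_6 (the algebra so(13)).

B_6 (so(13))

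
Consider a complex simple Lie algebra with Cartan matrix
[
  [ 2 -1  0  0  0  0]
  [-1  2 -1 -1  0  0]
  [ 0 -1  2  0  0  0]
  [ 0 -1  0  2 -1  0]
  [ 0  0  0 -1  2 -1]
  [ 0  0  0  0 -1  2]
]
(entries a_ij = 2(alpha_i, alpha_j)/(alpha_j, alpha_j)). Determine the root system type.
The matrix has rank 6 with 2's on the diagonal. Reading the off-diagonal entries as Dynkin edges (a single edge where a_ij = a_ji = -1; a double or triple edge where a_ij * a_ji = 2 or 3), the diagram is a chain of 4 nodes with a fork of two nodes at one end (D_6). One simple-root ordering that puts it in standard form is (alpha_6, alpha_5, alpha_4, alpha_2, alpha_1, alpha_3). So the algebra is type D_6, i.e. so(12).

type D_6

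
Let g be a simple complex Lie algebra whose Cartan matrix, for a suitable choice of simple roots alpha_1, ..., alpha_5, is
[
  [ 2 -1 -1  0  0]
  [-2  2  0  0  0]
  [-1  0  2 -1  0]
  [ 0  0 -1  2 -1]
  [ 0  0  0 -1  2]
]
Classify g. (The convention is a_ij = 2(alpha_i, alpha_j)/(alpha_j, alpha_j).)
The matrix has rank 5 with 2's on the diagonal. Reading the off-diagonal entries as Dynkin edges (a single edge where a_ij = a_ji = -1; a double or triple edge where a_ij * a_ji = 2 or 3), the diagram is a chain of 5 nodes with a double edge at one end; the terminal node there is the unique long simple root (C_5). One simple-root ordering that puts it in standard form is (alpha_5, alpha_4, alpha_3, alpha_1, alpha_2). So the algebra is type C_5, i.e. sp(10).

type C_5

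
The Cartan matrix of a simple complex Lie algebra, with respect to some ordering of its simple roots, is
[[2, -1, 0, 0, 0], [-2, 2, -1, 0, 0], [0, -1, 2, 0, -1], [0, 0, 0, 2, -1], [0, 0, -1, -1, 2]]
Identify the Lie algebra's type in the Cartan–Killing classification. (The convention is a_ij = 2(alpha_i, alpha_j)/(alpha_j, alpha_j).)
The matrix has rank 5 with 2's on the diagonal. Reading the off-diagonal entries as Dynkin edges (a single edge where a_ij = a_ji = -1; a double or triple edge where a_ij * a_ji = 2 or 3), the diagram is a chain of 5 nodes with a double edge at one end; the terminal node there is the unique short simple root (B_5). One simple-root ordering that puts it in standard form is (alpha_4, alpha_5, alpha_3, alpha_2, alpha_1). So the algebra is type B_5, i.e. so(11).

type B_5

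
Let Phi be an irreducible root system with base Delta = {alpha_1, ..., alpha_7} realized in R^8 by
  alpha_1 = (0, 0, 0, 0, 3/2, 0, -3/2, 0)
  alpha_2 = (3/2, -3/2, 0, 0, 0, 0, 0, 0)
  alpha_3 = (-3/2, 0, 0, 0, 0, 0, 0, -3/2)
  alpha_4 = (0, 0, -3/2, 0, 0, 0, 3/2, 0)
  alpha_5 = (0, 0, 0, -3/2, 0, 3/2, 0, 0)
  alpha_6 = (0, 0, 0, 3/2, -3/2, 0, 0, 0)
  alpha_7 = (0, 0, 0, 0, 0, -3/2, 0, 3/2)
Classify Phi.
A7

Compute the Cartan integers a_ij = 2(alpha_i, alpha_j)/(alpha_j, alpha_j); the resulting 7x7 Cartan matrix is
[[2, 0, 0, -1, 0, -1, 0], [0, 2, -1, 0, 0, 0, 0], [0, -1, 2, 0, 0, 0, -1], [-1, 0, 0, 2, 0, 0, 0], [0, 0, 0, 0, 2, -1, -1], [-1, 0, 0, 0, -1, 2, 0], [0, 0, -1, 0, -1, 0, 2]].
All simple roots have the same length, so the diagram is simply laced. The associated Dynkin diagram is a chain of 7 nodes with single edges (A_7), so the type is A_7 (the algebra sl(8)).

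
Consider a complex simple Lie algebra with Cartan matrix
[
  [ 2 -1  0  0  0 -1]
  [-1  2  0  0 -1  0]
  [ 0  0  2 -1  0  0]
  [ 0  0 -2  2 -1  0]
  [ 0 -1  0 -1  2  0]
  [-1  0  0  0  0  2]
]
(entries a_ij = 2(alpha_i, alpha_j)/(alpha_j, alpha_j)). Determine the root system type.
B_6 (so(13))

The matrix has rank 6 with 2's on the diagonal. Reading the off-diagonal entries as Dynkin edges (a single edge where a_ij = a_ji = -1; a double or triple edge where a_ij * a_ji = 2 or 3), the diagram is a chain of 6 nodes with a double edge at one end; the terminal node there is the unique short simple root (B_6). One simple-root ordering that puts it in standard form is (alpha_6, alpha_1, alpha_2, alpha_5, alpha_4, alpha_3). So the algebra is type B_6, i.e. so(13).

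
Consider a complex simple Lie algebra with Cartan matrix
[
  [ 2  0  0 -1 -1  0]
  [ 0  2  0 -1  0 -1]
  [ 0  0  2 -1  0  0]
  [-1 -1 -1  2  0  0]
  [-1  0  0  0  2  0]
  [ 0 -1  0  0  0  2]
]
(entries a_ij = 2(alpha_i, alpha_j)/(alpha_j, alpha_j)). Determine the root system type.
type E_6

The matrix has rank 6 with 2's on the diagonal. Reading the off-diagonal entries as Dynkin edges (a single edge where a_ij = a_ji = -1; a double or triple edge where a_ij * a_ji = 2 or 3), the diagram is a chain of 5 nodes with one extra node attached to the third node from one end (E_6). One simple-root ordering that puts it in standard form is (alpha_5, alpha_3, alpha_1, alpha_4, alpha_2, alpha_6). So the algebra is type E_6.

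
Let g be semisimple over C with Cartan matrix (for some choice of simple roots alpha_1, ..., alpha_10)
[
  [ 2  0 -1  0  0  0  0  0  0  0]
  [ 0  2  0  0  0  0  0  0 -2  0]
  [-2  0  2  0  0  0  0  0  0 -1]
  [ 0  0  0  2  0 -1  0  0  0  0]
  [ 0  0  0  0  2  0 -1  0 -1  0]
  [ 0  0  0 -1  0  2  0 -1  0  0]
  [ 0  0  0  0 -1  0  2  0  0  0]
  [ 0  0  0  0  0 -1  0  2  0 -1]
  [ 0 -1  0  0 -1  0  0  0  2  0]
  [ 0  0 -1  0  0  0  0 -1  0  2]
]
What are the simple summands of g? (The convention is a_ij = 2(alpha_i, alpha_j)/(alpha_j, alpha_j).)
B6 ⊕ C4

The diagram associated to this matrix has two connected components: the simple roots {alpha_1, alpha_3, alpha_4, alpha_6, alpha_8, alpha_10} form a chain of 6 nodes with a double edge at one end; the terminal node there is the unique short simple root (B_6), and {alpha_2, alpha_5, alpha_7, alpha_9} form a chain of 4 nodes with a double edge at one end; the terminal node there is the unique long simple root (C_4). A semisimple Lie algebra decomposes uniquely as the direct sum of simple ideals, one per connected component of its Dynkin diagram, so g ≅ B_6 ⊕ C_4 (dimension 78 + 36 = 114).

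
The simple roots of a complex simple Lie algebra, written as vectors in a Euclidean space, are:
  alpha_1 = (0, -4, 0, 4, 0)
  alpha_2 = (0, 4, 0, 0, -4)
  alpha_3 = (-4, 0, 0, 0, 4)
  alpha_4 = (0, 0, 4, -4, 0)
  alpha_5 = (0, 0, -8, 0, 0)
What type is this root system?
Compute the Cartan integers a_ij = 2(alpha_i, alpha_j)/(alpha_j, alpha_j); the resulting 5x5 Cartan matrix is
[[2, -1, 0, -1, 0], [-1, 2, -1, 0, 0], [0, -1, 2, 0, 0], [-1, 0, 0, 2, -1], [0, 0, 0, -2, 2]].
The roots have two lengths (squared-length ratio 2:1); the short ones are alpha_{1,2,3,4}. The associated Dynkin diagram is a chain of 5 nodes with a double edge at one end; the terminal node there is the unique long simple root (C_5), so the type is C_5 (the algebra sp(10)).

C5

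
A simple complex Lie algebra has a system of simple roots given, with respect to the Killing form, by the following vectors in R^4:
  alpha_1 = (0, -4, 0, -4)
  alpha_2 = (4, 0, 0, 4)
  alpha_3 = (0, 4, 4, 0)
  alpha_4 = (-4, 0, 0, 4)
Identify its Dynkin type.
Compute the Cartan integers a_ij = 2(alpha_i, alpha_j)/(alpha_j, alpha_j); the resulting 4x4 Cartan matrix is
[[2, -1, -1, -1], [-1, 2, 0, 0], [-1, 0, 2, 0], [-1, 0, 0, 2]].
All simple roots have the same length, so the diagram is simply laced. The associated Dynkin diagram is a chain of 2 nodes with a fork of two nodes at one end (D_4), so the type is D_4 (the algebra so(8)).

D_4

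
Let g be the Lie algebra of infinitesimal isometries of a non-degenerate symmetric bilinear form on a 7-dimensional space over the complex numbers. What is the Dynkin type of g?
type B_3

This is so(7) with 7 odd, which has dimension 7(7-1)/2 = 21 and rank (7-1)/2 = 3. In the classification of classical Lie algebras, the orthogonal algebra so(2n+1) in an odd number of variables has type B_n; here n = 3, so the Dynkin diagram is a chain of 3 nodes with a double edge at one end; the terminal node there is the unique short simple root (B_3). Hence the type is B_3.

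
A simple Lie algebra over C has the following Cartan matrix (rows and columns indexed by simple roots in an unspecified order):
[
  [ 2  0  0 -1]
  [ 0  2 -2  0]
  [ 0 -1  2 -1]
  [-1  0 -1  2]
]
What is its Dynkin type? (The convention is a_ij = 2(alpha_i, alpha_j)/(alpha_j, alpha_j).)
type C_4

The matrix has rank 4 with 2's on the diagonal. Reading the off-diagonal entries as Dynkin edges (a single edge where a_ij = a_ji = -1; a double or triple edge where a_ij * a_ji = 2 or 3), the diagram is a chain of 4 nodes with a double edge at one end; the terminal node there is the unique long simple root (C_4). One simple-root ordering that puts it in standard form is (alpha_1, alpha_4, alpha_3, alpha_2). So the algebra is type C_4, i.e. sp(8).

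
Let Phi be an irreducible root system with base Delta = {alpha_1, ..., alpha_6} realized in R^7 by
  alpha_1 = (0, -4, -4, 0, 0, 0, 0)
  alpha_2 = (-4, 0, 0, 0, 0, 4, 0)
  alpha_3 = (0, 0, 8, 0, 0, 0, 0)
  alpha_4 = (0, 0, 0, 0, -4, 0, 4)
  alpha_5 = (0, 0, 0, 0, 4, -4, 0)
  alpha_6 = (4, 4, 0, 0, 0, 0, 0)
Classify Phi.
Compute the Cartan integers a_ij = 2(alpha_i, alpha_j)/(alpha_j, alpha_j); the resulting 6x6 Cartan matrix is
[[2, 0, -1, 0, 0, -1], [0, 2, 0, 0, -1, -1], [-2, 0, 2, 0, 0, 0], [0, 0, 0, 2, -1, 0], [0, -1, 0, -1, 2, 0], [-1, -1, 0, 0, 0, 2]].
The roots have two lengths (squared-length ratio 2:1); the short ones are alpha_{1,2,4,5,6}. The associated Dynkin diagram is a chain of 6 nodes with a double edge at one end; the terminal node there is the unique long simple root (C_6), so the type is C_6 (the algebra sp(12)).

C6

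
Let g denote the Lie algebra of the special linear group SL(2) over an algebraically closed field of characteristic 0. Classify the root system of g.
This is sl(2), which has dimension 2^2 - 1 = 3 and rank 2 - 1 = 1 (a Cartan subalgebra is the diagonal traceless matrices). In the classification of classical Lie algebras, the special linear algebra sl(n+1) has type A_n; here n = 1, so the Dynkin diagram is a chain of 1 nodes with single edges (A_1). Hence the type is A_1.

A_1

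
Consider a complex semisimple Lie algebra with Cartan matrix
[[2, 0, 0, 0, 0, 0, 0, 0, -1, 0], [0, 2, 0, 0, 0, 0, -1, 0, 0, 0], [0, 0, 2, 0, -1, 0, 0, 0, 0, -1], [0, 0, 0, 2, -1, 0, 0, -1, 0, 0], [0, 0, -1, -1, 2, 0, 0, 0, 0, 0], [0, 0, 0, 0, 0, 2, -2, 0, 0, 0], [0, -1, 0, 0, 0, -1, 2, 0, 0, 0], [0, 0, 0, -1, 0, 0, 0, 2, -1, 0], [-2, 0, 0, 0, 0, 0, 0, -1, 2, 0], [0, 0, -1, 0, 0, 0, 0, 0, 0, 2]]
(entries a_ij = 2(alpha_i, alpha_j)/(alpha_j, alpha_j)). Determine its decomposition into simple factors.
The diagram associated to this matrix has two connected components: the simple roots {alpha_1, alpha_3, alpha_4, alpha_5, alpha_8, alpha_9, alpha_10} form a chain of 7 nodes with a double edge at one end; the terminal node there is the unique short simple root (B_7), and {alpha_2, alpha_6, alpha_7} form a chain of 3 nodes with a double edge at one end; the terminal node there is the unique long simple root (C_3). A semisimple Lie algebra decomposes uniquely as the direct sum of simple ideals, one per connected component of its Dynkin diagram, so g ≅ B_7 ⊕ C_3 (dimension 105 + 21 = 126).

type B_7 ⊕ type C_3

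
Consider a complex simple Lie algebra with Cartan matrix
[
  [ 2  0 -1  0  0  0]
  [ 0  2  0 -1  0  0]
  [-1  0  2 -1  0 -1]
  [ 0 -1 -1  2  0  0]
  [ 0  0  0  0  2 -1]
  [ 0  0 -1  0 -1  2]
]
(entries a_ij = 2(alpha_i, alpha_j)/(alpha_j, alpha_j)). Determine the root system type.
E_6

The matrix has rank 6 with 2's on the diagonal. Reading the off-diagonal entries as Dynkin edges (a single edge where a_ij = a_ji = -1; a double or triple edge where a_ij * a_ji = 2 or 3), the diagram is a chain of 5 nodes with one extra node attached to the third node from one end (E_6). One simple-root ordering that puts it in standard form is (alpha_2, alpha_1, alpha_4, alpha_3, alpha_6, alpha_5). So the algebra is type E_6.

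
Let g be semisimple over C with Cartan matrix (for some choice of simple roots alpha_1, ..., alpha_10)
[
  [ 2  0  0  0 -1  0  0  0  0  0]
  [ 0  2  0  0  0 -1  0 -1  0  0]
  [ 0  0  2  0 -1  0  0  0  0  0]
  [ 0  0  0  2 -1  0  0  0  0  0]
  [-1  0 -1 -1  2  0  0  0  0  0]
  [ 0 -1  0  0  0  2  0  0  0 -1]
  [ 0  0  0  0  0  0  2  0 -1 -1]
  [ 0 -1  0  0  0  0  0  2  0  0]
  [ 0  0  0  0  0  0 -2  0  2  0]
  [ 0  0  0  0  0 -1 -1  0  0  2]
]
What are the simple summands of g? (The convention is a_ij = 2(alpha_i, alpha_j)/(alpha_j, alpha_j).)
The diagram associated to this matrix has two connected components: the simple roots {alpha_2, alpha_6, alpha_7, alpha_8, alpha_9, alpha_10} form a chain of 6 nodes with a double edge at one end; the terminal node there is the unique long simple root (C_6), and {alpha_1, alpha_3, alpha_4, alpha_5} form a chain of 2 nodes with a fork of two nodes at one end (D_4). A semisimple Lie algebra decomposes uniquely as the direct sum of simple ideals, one per connected component of its Dynkin diagram, so g ≅ C_6 ⊕ D_4 (dimension 78 + 28 = 106).

C6 ⊕ D4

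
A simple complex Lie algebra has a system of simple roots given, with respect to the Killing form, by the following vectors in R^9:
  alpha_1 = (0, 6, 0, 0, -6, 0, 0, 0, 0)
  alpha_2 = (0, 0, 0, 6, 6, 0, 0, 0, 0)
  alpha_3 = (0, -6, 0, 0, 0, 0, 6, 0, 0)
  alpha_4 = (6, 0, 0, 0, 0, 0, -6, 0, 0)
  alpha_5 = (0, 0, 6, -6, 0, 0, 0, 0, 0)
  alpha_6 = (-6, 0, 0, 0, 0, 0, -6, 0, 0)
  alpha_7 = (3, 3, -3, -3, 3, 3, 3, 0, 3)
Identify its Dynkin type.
Compute the Cartan integers a_ij = 2(alpha_i, alpha_j)/(alpha_j, alpha_j); the resulting 7x7 Cartan matrix is
[[2, -1, -1, 0, 0, 0, 0], [-1, 2, 0, 0, -1, 0, 0], [-1, 0, 2, -1, 0, -1, 0], [0, 0, -1, 2, 0, 0, 0], [0, -1, 0, 0, 2, 0, 0], [0, 0, -1, 0, 0, 2, -1], [0, 0, 0, 0, 0, -1, 2]].
All simple roots have the same length, so the diagram is simply laced. The associated Dynkin diagram is a chain of 6 nodes with one extra node attached to the third node from one end (E_7), so the type is E_7.

E_7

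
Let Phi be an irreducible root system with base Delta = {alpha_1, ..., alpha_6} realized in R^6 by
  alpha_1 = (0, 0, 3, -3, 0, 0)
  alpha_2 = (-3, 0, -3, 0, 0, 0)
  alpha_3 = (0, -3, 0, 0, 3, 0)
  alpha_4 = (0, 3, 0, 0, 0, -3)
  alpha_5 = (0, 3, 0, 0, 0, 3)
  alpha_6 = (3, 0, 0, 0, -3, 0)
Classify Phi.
D_6 (so(12))

Compute the Cartan integers a_ij = 2(alpha_i, alpha_j)/(alpha_j, alpha_j); the resulting 6x6 Cartan matrix is
[[2, -1, 0, 0, 0, 0], [-1, 2, 0, 0, 0, -1], [0, 0, 2, -1, -1, -1], [0, 0, -1, 2, 0, 0], [0, 0, -1, 0, 2, 0], [0, -1, -1, 0, 0, 2]].
All simple roots have the same length, so the diagram is simply laced. The associated Dynkin diagram is a chain of 4 nodes with a fork of two nodes at one end (D_6), so the type is D_6 (the algebra so(12)).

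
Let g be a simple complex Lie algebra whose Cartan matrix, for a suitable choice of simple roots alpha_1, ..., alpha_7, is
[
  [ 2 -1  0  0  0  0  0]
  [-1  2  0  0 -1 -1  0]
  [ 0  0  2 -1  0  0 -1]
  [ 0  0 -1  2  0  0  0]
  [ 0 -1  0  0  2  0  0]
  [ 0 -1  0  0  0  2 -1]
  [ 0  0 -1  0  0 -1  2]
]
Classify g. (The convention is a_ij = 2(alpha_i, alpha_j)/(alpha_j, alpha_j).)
D_7 (so(14))

The matrix has rank 7 with 2's on the diagonal. Reading the off-diagonal entries as Dynkin edges (a single edge where a_ij = a_ji = -1; a double or triple edge where a_ij * a_ji = 2 or 3), the diagram is a chain of 5 nodes with a fork of two nodes at one end (D_7). One simple-root ordering that puts it in standard form is (alpha_4, alpha_3, alpha_7, alpha_6, alpha_2, alpha_1, alpha_5). So the algebra is type D_7, i.e. so(14).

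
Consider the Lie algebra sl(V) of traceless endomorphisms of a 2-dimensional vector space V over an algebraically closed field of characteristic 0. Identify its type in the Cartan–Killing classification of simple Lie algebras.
This is sl(2), which has dimension 2^2 - 1 = 3 and rank 2 - 1 = 1 (a Cartan subalgebra is the diagonal traceless matrices). In the classification of classical Lie algebras, the special linear algebra sl(n+1) has type A_n; here n = 1, so the Dynkin diagram is a chain of 1 nodes with single edges (A_1). Hence the type is A_1.

A1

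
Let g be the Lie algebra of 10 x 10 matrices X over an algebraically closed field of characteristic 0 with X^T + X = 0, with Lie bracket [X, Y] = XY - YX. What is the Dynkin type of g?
D5

This is so(10) with 10 even, which has dimension 10(10-1)/2 = 45 and rank 10/2 = 5. In the classification of classical Lie algebras, the orthogonal algebra so(2n) in an even number of variables has type D_n; here n = 5, so the Dynkin diagram is a chain of 3 nodes with a fork of two nodes at one end (D_5). Hence the type is D_5.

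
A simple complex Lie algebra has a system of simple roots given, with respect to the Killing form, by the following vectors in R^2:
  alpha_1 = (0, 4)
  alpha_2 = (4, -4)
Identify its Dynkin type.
Compute the Cartan integers a_ij = 2(alpha_i, alpha_j)/(alpha_j, alpha_j); the resulting 2x2 Cartan matrix is
[[2, -1], [-2, 2]].
The roots have two lengths (squared-length ratio 2:1); the short ones are alpha_{1}. The associated Dynkin diagram is a chain of 2 nodes with a double edge at one end; the terminal node there is the unique short simple root (B_2), so the type is B_2 (the algebra so(5)).

B_2 (so(5))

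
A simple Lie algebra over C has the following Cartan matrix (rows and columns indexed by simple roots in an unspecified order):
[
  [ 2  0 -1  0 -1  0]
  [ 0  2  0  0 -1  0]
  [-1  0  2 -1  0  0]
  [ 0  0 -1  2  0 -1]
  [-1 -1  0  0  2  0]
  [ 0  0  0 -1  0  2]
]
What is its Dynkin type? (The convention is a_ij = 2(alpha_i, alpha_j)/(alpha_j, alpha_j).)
The matrix has rank 6 with 2's on the diagonal. Reading the off-diagonal entries as Dynkin edges (a single edge where a_ij = a_ji = -1; a double or triple edge where a_ij * a_ji = 2 or 3), the diagram is a chain of 6 nodes with single edges (A_6). One simple-root ordering that puts it in standard form is (alpha_2, alpha_5, alpha_1, alpha_3, alpha_4, alpha_6). So the algebra is type A_6, i.e. sl(7).

A_6 (sl(7))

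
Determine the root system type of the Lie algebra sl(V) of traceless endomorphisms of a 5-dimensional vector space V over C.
A_4 (sl(5))

This is sl(5), which has dimension 5^2 - 1 = 24 and rank 5 - 1 = 4 (a Cartan subalgebra is the diagonal traceless matrices). In the classification of classical Lie algebras, the special linear algebra sl(n+1) has type A_n; here n = 4, so the Dynkin diagram is a chain of 4 nodes with single edges (A_4). Hence the type is A_4.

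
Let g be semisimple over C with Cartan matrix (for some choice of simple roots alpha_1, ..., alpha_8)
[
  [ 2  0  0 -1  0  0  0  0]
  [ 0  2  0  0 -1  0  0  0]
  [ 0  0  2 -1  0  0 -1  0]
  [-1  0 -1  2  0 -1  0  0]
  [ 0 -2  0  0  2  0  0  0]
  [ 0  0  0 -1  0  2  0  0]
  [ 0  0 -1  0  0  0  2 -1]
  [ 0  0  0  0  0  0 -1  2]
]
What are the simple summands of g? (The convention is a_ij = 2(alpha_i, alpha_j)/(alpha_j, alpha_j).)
B2 ⊕ D6

The diagram associated to this matrix has two connected components: the simple roots {alpha_2, alpha_5} form a chain of 2 nodes with a double edge at one end; the terminal node there is the unique short simple root (B_2), and {alpha_1, alpha_3, alpha_4, alpha_6, alpha_7, alpha_8} form a chain of 4 nodes with a fork of two nodes at one end (D_6). A semisimple Lie algebra decomposes uniquely as the direct sum of simple ideals, one per connected component of its Dynkin diagram, so g ≅ B_2 ⊕ D_6 (dimension 10 + 66 = 76).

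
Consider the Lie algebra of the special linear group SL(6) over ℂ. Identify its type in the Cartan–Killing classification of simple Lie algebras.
This is sl(6), which has dimension 6^2 - 1 = 35 and rank 6 - 1 = 5 (a Cartan subalgebra is the diagonal traceless matrices). In the classification of classical Lie algebras, the special linear algebra sl(n+1) has type A_n; here n = 5, so the Dynkin diagram is a chain of 5 nodes with single edges (A_5). Hence the type is A_5.

A5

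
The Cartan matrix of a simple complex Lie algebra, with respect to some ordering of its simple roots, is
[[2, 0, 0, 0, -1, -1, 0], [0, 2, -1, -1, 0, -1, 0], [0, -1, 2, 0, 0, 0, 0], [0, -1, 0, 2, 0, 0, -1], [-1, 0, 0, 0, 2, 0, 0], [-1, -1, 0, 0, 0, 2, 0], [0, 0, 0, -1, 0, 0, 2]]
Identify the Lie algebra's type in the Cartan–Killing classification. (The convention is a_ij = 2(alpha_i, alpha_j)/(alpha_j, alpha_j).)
The matrix has rank 7 with 2's on the diagonal. Reading the off-diagonal entries as Dynkin edges (a single edge where a_ij = a_ji = -1; a double or triple edge where a_ij * a_ji = 2 or 3), the diagram is a chain of 6 nodes with one extra node attached to the third node from one end (E_7). One simple-root ordering that puts it in standard form is (alpha_7, alpha_3, alpha_4, alpha_2, alpha_6, alpha_1, alpha_5). So the algebra is type E_7.

E_7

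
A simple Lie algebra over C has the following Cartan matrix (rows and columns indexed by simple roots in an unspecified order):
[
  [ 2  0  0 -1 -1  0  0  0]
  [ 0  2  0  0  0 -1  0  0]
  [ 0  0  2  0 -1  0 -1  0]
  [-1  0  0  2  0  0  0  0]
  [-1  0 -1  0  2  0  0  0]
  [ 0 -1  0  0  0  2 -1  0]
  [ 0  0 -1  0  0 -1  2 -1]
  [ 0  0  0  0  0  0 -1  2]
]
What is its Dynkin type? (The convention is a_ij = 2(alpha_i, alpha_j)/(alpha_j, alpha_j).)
E_8

The matrix has rank 8 with 2's on the diagonal. Reading the off-diagonal entries as Dynkin edges (a single edge where a_ij = a_ji = -1; a double or triple edge where a_ij * a_ji = 2 or 3), the diagram is a chain of 7 nodes with one extra node attached to the third node from one end (E_8). One simple-root ordering that puts it in standard form is (alpha_2, alpha_8, alpha_6, alpha_7, alpha_3, alpha_5, alpha_1, alpha_4). So the algebra is type E_8.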